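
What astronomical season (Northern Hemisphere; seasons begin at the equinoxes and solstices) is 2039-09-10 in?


Date: September 10
Astronomical Summer (approx.; exact equinox/solstice day varies by year): June 21 to September 21
September 10 falls within the Summer window

Summer


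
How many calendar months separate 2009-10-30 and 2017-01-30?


From October 2009 to January 2017
8 years * 12 = 96 months, minus 9 months = 87

87 months


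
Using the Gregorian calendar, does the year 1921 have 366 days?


Gregorian leap year rule: divisible by 4, but not by 100, unless also by 400.
1921 is not divisible by 4 -> not a leap year

No


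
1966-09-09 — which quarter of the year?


Month: September (month 9)
Q1: Jan-Mar, Q2: Apr-Jun, Q3: Jul-Sep, Q4: Oct-Dec

Q3


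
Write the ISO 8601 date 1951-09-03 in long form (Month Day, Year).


ISO 1951-09-03 parses as year=1951, month=09, day=03
Month 9 -> September

September 3, 1951


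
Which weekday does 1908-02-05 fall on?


Date: February 5, 1908
Anchor: Jan 1, 1908. With p = 1908 - 1 = 1907: (p + p//4 - p//100 + p//400) mod 7 = (1907 + 476 - 19 + 4) mod 7 = 2368 mod 7 = 2 -> Wednesday (Mon=0 ... Sun=6)
Days before February (Jan): 31; offset = 31 + 5 - 1 = 35
Weekday index = (2 + 35) mod 7 = 2

Day of the week: Wednesday


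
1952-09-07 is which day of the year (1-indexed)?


Date: September 7, 1952
Days in months 1 through 8: 244
Plus 7 days in September

Day of year: 251


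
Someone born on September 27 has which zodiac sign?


Date: September 27
Conventional tropical zodiac dates: Libra from September 23 onward; Scorpio starts October 23
September 27 falls within the Libra range

Libra


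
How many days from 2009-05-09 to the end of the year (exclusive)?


Day of year: 129 of 365
Remaining = 365 - 129

236 days


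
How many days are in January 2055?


January 2055

31 days


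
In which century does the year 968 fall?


Century = (year - 1) // 100 + 1
= (968 - 1) // 100 + 1
= 967 // 100 + 1
= 9 + 1

10th century


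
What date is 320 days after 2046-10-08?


Start: 2046-10-08, add 320 days
October 2046 has 31 days: 31 - 8 = 23 days to October 31 -> 297 left
November 2046 has 30 days -> 267 left
December 2046 has 31 days -> 236 left
January 2047 has 31 days -> 205 left
February 2047 has 28 days -> 177 left
March 2047 has 31 days -> 146 left
April 2047 has 30 days -> 116 left
May 2047 has 31 days -> 85 left
June 2047 has 30 days -> 55 left
July 2047 has 31 days -> 24 left
August 2047: 24 <= 31 -> lands on August 24

Result: 2047-08-24


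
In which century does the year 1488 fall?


Century = (year - 1) // 100 + 1
= (1488 - 1) // 100 + 1
= 1487 // 100 + 1
= 14 + 1

15th century


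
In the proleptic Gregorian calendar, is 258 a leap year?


Gregorian leap year rule: divisible by 4, but not by 100, unless also by 400.
258 is not divisible by 4 -> not a leap year

No


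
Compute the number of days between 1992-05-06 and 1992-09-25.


From 1992-05-06 to 1992-09-25
1992-05-06: days before May = 31 + 29 + 31 + 30 = 121 (1992 is a leap year); day of year = 121 + 6 = 127
1992-09-25: days before September = 31 + 29 + 31 + 30 + 31 + 30 + 31 + 31 = 244 (1992 is a leap year); day of year = 244 + 25 = 269
Same year: 269 - 127 = 142

142 days


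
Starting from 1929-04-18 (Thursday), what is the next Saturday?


Current: Thursday
Target: Saturday
Days ahead: 2

Next Saturday: 1929-04-20


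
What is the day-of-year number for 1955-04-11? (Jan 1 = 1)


Date: April 11, 1955
Days in months 1 through 3: 90
Plus 11 days in April

Day of year: 101


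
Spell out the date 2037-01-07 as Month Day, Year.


ISO 2037-01-07 parses as year=2037, month=01, day=07
Month 1 -> January

January 7, 2037


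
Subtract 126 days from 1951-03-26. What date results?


Start: 1951-03-26, subtract 126 days
Back 26 days from March 26 reaches February 28, 1951 -> 100 left
February 1951 has 28 days -> back to January 31, 1951 -> 72 left
January 1951 has 31 days -> back to December 31, 1950 -> 41 left
December 1950 has 31 days -> back to November 30, 1950 -> 10 left
November 1950: 30 - 10 = 20 -> lands on November 20

Result: 1950-11-20


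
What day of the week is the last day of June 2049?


June 2049 has 30 days
Anchor: Jan 1, 2049. With p = 2049 - 1 = 2048: (p + p//4 - p//100 + p//400) mod 7 = (2048 + 512 - 20 + 5) mod 7 = 2545 mod 7 = 4 -> Friday (Mon=0 ... Sun=6)
Days before June (Jan-May): 151; June 1 index = (4 + 151) mod 7 = 1 -> Tuesday
Last day offset: 30 - 1 = 29 days
Weekday index = (1 + 29) mod 7 = 2

Wednesday, June 30


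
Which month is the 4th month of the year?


Month 4 of 12

April


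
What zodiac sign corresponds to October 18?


Date: October 18
Conventional tropical zodiac dates: Libra from September 23 onward; Scorpio starts October 23
October 18 falls within the Libra range

Libra


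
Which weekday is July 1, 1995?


Target: July 1, 1995
Anchor: Jan 1, 1995. With p = 1995 - 1 = 1994: (p + p//4 - p//100 + p//400) mod 7 = (1994 + 498 - 19 + 4) mod 7 = 2477 mod 7 = 6 -> Sunday (Mon=0 ... Sun=6)
Days before July (Jan-Jun): 181 days
Weekday index = (6 + 181) mod 7 = 5

Saturday


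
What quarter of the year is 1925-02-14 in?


Month: February (month 2)
Q1: Jan-Mar, Q2: Apr-Jun, Q3: Jul-Sep, Q4: Oct-Dec

Q1


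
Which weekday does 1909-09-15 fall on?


Date: September 15, 1909
Anchor: Jan 1, 1909. With p = 1909 - 1 = 1908: (p + p//4 - p//100 + p//400) mod 7 = (1908 + 477 - 19 + 4) mod 7 = 2370 mod 7 = 4 -> Friday (Mon=0 ... Sun=6)
Days before September (Jan-Aug): 243; offset = 243 + 15 - 1 = 257
Weekday index = (4 + 257) mod 7 = 2

Day of the week: Wednesday


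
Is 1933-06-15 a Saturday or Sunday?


Anchor: Jan 1, 1933. With p = 1933 - 1 = 1932: (p + p//4 - p//100 + p//400) mod 7 = (1932 + 483 - 19 + 4) mod 7 = 2400 mod 7 = 6 -> Sunday (Mon=0 ... Sun=6)
Day of year: 166; offset = 165
Weekday index = (6 + 165) mod 7 = 3 -> Thursday
Weekend days: Saturday, Sunday

No


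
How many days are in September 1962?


September 1962

30 days


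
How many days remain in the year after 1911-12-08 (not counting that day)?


Day of year: 342 of 365
Remaining = 365 - 342

23 days


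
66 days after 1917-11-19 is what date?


Start: 1917-11-19, add 66 days
November 1917 has 30 days: 30 - 19 = 11 days to November 30 -> 55 left
December 1917 has 31 days -> 24 left
January 1918: 24 <= 31 -> lands on January 24

Result: 1918-01-24


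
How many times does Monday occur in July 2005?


July 2005 has 31 days
Anchor: Jan 1, 2005. With p = 2005 - 1 = 2004: (p + p//4 - p//100 + p//400) mod 7 = (2004 + 501 - 20 + 5) mod 7 = 2490 mod 7 = 5 -> Saturday (Mon=0 ... Sun=6)
Days before July (Jan-Jun): 181; July 1 index = (5 + 181) mod 7 = 4 -> Friday
First Monday is July 4
Mondays: 4, 11, 18, 25

4 Mondays


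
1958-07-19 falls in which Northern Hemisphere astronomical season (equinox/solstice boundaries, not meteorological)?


Date: July 19
Astronomical Summer (approx.; exact equinox/solstice day varies by year): June 21 to September 21
July 19 falls within the Summer window

Summer


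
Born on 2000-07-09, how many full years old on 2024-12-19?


Birth: 2000-07-09
Reference: 2024-12-19
Year difference: 2024 - 2000 = 24

24 years old


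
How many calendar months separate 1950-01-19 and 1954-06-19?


From January 1950 to June 1954
4 years * 12 = 48 months, plus 5 months = 53

53 months


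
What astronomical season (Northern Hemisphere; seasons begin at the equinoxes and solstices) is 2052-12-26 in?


Date: December 26
Astronomical Winter (approx.; exact equinox/solstice day varies by year): December 21 to March 19
December 26 falls within the Winter window

Winter


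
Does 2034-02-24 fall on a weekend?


Anchor: Jan 1, 2034. With p = 2034 - 1 = 2033: (p + p//4 - p//100 + p//400) mod 7 = (2033 + 508 - 20 + 5) mod 7 = 2526 mod 7 = 6 -> Sunday (Mon=0 ... Sun=6)
Day of year: 55; offset = 54
Weekday index = (6 + 54) mod 7 = 4 -> Friday
Weekend days: Saturday, Sunday

No


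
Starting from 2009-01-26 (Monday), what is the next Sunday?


Current: Monday
Target: Sunday
Days ahead: 6

Next Sunday: 2009-02-01


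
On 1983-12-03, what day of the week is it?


Date: December 3, 1983
Anchor: Jan 1, 1983. With p = 1983 - 1 = 1982: (p + p//4 - p//100 + p//400) mod 7 = (1982 + 495 - 19 + 4) mod 7 = 2462 mod 7 = 5 -> Saturday (Mon=0 ... Sun=6)
Days before December (Jan-Nov): 334; offset = 334 + 3 - 1 = 336
Weekday index = (5 + 336) mod 7 = 5

Day of the week: Saturday


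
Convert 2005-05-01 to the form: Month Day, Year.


ISO 2005-05-01 parses as year=2005, month=05, day=01
Month 5 -> May

May 1, 2005


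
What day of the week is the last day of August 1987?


August 1987 has 31 days
Anchor: Jan 1, 1987. With p = 1987 - 1 = 1986: (p + p//4 - p//100 + p//400) mod 7 = (1986 + 496 - 19 + 4) mod 7 = 2467 mod 7 = 3 -> Thursday (Mon=0 ... Sun=6)
Days before August (Jan-Jul): 212; August 1 index = (3 + 212) mod 7 = 5 -> Saturday
Last day offset: 31 - 1 = 30 days
Weekday index = (5 + 30) mod 7 = 0

Monday, August 31


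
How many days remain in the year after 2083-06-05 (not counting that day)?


Day of year: 156 of 365
Remaining = 365 - 156

209 days


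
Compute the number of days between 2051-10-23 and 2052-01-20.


From 2051-10-23 to 2052-01-20
2051-10-23: days before October = 31 + 28 + 31 + 30 + 31 + 30 + 31 + 31 + 30 = 273 (2051 is not a leap year); day of year = 273 + 23 = 296
2052-01-20: day of year = 20
Rest of 2051: 365 - 296 = 69
Total = 69 + 20 = 89

89 days


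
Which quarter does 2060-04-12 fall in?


Month: April (month 4)
Q1: Jan-Mar, Q2: Apr-Jun, Q3: Jul-Sep, Q4: Oct-Dec

Q2


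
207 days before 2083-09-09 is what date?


Start: 2083-09-09, subtract 207 days
Back 9 days from September 9 reaches August 31, 2083 -> 198 left
August 2083 has 31 days -> back to July 31, 2083 -> 167 left
July 2083 has 31 days -> back to June 30, 2083 -> 136 left
June 2083 has 30 days -> back to May 31, 2083 -> 106 left
May 2083 has 31 days -> back to April 30, 2083 -> 75 left
April 2083 has 30 days -> back to March 31, 2083 -> 45 left
March 2083 has 31 days -> back to February 28, 2083 -> 14 left
February 2083: 28 - 14 = 14 -> lands on February 14

Result: 2083-02-14


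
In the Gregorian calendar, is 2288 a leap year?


Gregorian leap year rule: divisible by 4, but not by 100, unless also by 400.
2288 is divisible by 4 but not 100 -> leap year

Yes


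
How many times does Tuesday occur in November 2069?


November 2069 has 30 days
Anchor: Jan 1, 2069. With p = 2069 - 1 = 2068: (p + p//4 - p//100 + p//400) mod 7 = (2068 + 517 - 20 + 5) mod 7 = 2570 mod 7 = 1 -> Tuesday (Mon=0 ... Sun=6)
Days before November (Jan-Oct): 304; November 1 index = (1 + 304) mod 7 = 4 -> Friday
First Tuesday is November 5
Tuesdays: 5, 12, 19, 26

4 Tuesdays


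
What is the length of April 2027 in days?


April 2027

30 days


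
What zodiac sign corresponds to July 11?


Date: July 11
Conventional tropical zodiac dates: Cancer from June 21 onward; Leo starts July 23
July 11 falls within the Cancer range

Cancer


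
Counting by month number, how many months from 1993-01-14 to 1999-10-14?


From January 1993 to October 1999
6 years * 12 = 72 months, plus 9 months = 81

81 months


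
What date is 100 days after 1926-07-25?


Start: 1926-07-25, add 100 days
July 1926 has 31 days: 31 - 25 = 6 days to July 31 -> 94 left
August 1926 has 31 days -> 63 left
September 1926 has 30 days -> 33 left
October 1926 has 31 days -> 2 left
November 1926: 2 <= 30 -> lands on November 2

Result: 1926-11-02


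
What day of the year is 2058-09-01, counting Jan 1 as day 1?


Date: September 1, 2058
Days in months 1 through 8: 243
Plus 1 days in September

Day of year: 244


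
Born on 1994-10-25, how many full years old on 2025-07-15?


Birth: 1994-10-25
Reference: 2025-07-15
Year difference: 2025 - 1994 = 31
Birthday not yet reached in 2025, subtract 1

30 years old


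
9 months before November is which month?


November is month 11
11 - 9 = 2

February


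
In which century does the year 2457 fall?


Century = (year - 1) // 100 + 1
= (2457 - 1) // 100 + 1
= 2456 // 100 + 1
= 24 + 1

25th century


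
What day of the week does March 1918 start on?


Target: March 1, 1918
Anchor: Jan 1, 1918. With p = 1918 - 1 = 1917: (p + p//4 - p//100 + p//400) mod 7 = (1917 + 479 - 19 + 4) mod 7 = 2381 mod 7 = 1 -> Tuesday (Mon=0 ... Sun=6)
Days before March (Jan-Feb): 59 days
Weekday index = (1 + 59) mod 7 = 4

Friday


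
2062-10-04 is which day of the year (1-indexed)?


Date: October 4, 2062
Days in months 1 through 9: 273
Plus 4 days in October

Day of year: 277


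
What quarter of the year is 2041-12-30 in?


Month: December (month 12)
Q1: Jan-Mar, Q2: Apr-Jun, Q3: Jul-Sep, Q4: Oct-Dec

Q4


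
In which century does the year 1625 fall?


Century = (year - 1) // 100 + 1
= (1625 - 1) // 100 + 1
= 1624 // 100 + 1
= 16 + 1

17th century


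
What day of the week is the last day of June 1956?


June 1956 has 30 days
Anchor: Jan 1, 1956. With p = 1956 - 1 = 1955: (p + p//4 - p//100 + p//400) mod 7 = (1955 + 488 - 19 + 4) mod 7 = 2428 mod 7 = 6 -> Sunday (Mon=0 ... Sun=6)
Days before June (Jan-May): 152; June 1 index = (6 + 152) mod 7 = 4 -> Friday
Last day offset: 30 - 1 = 29 days
Weekday index = (4 + 29) mod 7 = 5

Saturday, June 30


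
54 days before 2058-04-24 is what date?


Start: 2058-04-24, subtract 54 days
Back 24 days from April 24 reaches March 31, 2058 -> 30 left
March 2058: 31 - 30 = 1 -> lands on March 1

Result: 2058-03-01


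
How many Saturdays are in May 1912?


May 1912 has 31 days
Anchor: Jan 1, 1912. With p = 1912 - 1 = 1911: (p + p//4 - p//100 + p//400) mod 7 = (1911 + 477 - 19 + 4) mod 7 = 2373 mod 7 = 0 -> Monday (Mon=0 ... Sun=6)
Days before May (Jan-Apr): 121; May 1 index = (0 + 121) mod 7 = 2 -> Wednesday
First Saturday is May 4
Saturdays: 4, 11, 18, 25

4 Saturdays


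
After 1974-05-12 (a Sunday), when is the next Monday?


Current: Sunday
Target: Monday
Days ahead: 1

Next Monday: 1974-05-13


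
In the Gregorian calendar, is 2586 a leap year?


Gregorian leap year rule: divisible by 4, but not by 100, unless also by 400.
2586 is not divisible by 4 -> not a leap year

No


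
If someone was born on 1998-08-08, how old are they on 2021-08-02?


Birth: 1998-08-08
Reference: 2021-08-02
Year difference: 2021 - 1998 = 23
Birthday not yet reached in 2021, subtract 1

22 years old


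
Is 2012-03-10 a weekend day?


Anchor: Jan 1, 2012. With p = 2012 - 1 = 2011: (p + p//4 - p//100 + p//400) mod 7 = (2011 + 502 - 20 + 5) mod 7 = 2498 mod 7 = 6 -> Sunday (Mon=0 ... Sun=6)
Day of year: 70; offset = 69
Weekday index = (6 + 69) mod 7 = 5 -> Saturday
Weekend days: Saturday, Sunday

Yes


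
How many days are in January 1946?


January 1946

31 days


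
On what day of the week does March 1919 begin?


Target: March 1, 1919
Anchor: Jan 1, 1919. With p = 1919 - 1 = 1918: (p + p//4 - p//100 + p//400) mod 7 = (1918 + 479 - 19 + 4) mod 7 = 2382 mod 7 = 2 -> Wednesday (Mon=0 ... Sun=6)
Days before March (Jan-Feb): 59 days
Weekday index = (2 + 59) mod 7 = 5

Saturday


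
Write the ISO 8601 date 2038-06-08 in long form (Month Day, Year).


ISO 2038-06-08 parses as year=2038, month=06, day=08
Month 6 -> June

June 8, 2038


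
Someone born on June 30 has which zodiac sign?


Date: June 30
Conventional tropical zodiac dates: Cancer from June 21 onward; Leo starts July 23
June 30 falls within the Cancer range

Cancer


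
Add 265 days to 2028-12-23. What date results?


Start: 2028-12-23, add 265 days
December 2028 has 31 days: 31 - 23 = 8 days to December 31 -> 257 left
January 2029 has 31 days -> 226 left
February 2029 has 28 days -> 198 left
March 2029 has 31 days -> 167 left
April 2029 has 30 days -> 137 left
May 2029 has 31 days -> 106 left
June 2029 has 30 days -> 76 left
July 2029 has 31 days -> 45 left
August 2029 has 31 days -> 14 left
September 2029: 14 <= 30 -> lands on September 14

Result: 2029-09-14


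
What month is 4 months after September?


September is month 9
9 + 4 = 13; wrap: 13 - 12 = 1

January


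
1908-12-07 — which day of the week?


Date: December 7, 1908
Anchor: Jan 1, 1908. With p = 1908 - 1 = 1907: (p + p//4 - p//100 + p//400) mod 7 = (1907 + 476 - 19 + 4) mod 7 = 2368 mod 7 = 2 -> Wednesday (Mon=0 ... Sun=6)
Days before December (Jan-Nov): 335; offset = 335 + 7 - 1 = 341
Weekday index = (2 + 341) mod 7 = 0

Day of the week: Monday


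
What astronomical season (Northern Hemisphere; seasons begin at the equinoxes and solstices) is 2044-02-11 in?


Date: February 11
Astronomical Winter (approx.; exact equinox/solstice day varies by year): December 21 to March 19
February 11 falls within the Winter window

Winter


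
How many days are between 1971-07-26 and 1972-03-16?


From 1971-07-26 to 1972-03-16
1971-07-26: days before July = 31 + 28 + 31 + 30 + 31 + 30 = 181 (1971 is not a leap year); day of year = 181 + 26 = 207
1972-03-16: days before March = 31 + 29 = 60 (1972 is a leap year); day of year = 60 + 16 = 76
Rest of 1971: 365 - 207 = 158
Total = 158 + 76 = 234

234 days


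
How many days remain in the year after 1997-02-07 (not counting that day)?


Day of year: 38 of 365
Remaining = 365 - 38

327 days


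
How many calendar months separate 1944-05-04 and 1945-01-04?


From May 1944 to January 1945
1 year * 12 = 12 months, minus 4 months = 8

8 months


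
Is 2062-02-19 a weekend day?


Anchor: Jan 1, 2062. With p = 2062 - 1 = 2061: (p + p//4 - p//100 + p//400) mod 7 = (2061 + 515 - 20 + 5) mod 7 = 2561 mod 7 = 6 -> Sunday (Mon=0 ... Sun=6)
Day of year: 50; offset = 49
Weekday index = (6 + 49) mod 7 = 6 -> Sunday
Weekend days: Saturday, Sunday

Yes


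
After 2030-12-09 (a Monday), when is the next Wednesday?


Current: Monday
Target: Wednesday
Days ahead: 2

Next Wednesday: 2030-12-11


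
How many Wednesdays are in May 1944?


May 1944 has 31 days
Anchor: Jan 1, 1944. With p = 1944 - 1 = 1943: (p + p//4 - p//100 + p//400) mod 7 = (1943 + 485 - 19 + 4) mod 7 = 2413 mod 7 = 5 -> Saturday (Mon=0 ... Sun=6)
Days before May (Jan-Apr): 121; May 1 index = (5 + 121) mod 7 = 0 -> Monday
First Wednesday is May 3
Wednesdays: 3, 10, 17, 24, 31

5 Wednesdays


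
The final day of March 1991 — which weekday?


March 1991 has 31 days
Anchor: Jan 1, 1991. With p = 1991 - 1 = 1990: (p + p//4 - p//100 + p//400) mod 7 = (1990 + 497 - 19 + 4) mod 7 = 2472 mod 7 = 1 -> Tuesday (Mon=0 ... Sun=6)
Days before March (Jan-Feb): 59; March 1 index = (1 + 59) mod 7 = 4 -> Friday
Last day offset: 31 - 1 = 30 days
Weekday index = (4 + 30) mod 7 = 6

Sunday, March 31


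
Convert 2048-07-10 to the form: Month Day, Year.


ISO 2048-07-10 parses as year=2048, month=07, day=10
Month 7 -> July

July 10, 2048


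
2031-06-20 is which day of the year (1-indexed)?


Date: June 20, 2031
Days in months 1 through 5: 151
Plus 20 days in June

Day of year: 171


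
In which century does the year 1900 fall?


Century = (year - 1) // 100 + 1
= (1900 - 1) // 100 + 1
= 1899 // 100 + 1
= 18 + 1

19th century


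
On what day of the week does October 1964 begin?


Target: October 1, 1964
Anchor: Jan 1, 1964. With p = 1964 - 1 = 1963: (p + p//4 - p//100 + p//400) mod 7 = (1963 + 490 - 19 + 4) mod 7 = 2438 mod 7 = 2 -> Wednesday (Mon=0 ... Sun=6)
Days before October (Jan-Sep): 274 days
Weekday index = (2 + 274) mod 7 = 3

Thursday


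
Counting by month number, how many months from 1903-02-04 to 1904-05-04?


From February 1903 to May 1904
1 year * 12 = 12 months, plus 3 months = 15

15 months


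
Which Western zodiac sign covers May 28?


Date: May 28
Conventional tropical zodiac dates: Gemini from May 21 onward; Cancer starts June 21
May 28 falls within the Gemini range

Gemini


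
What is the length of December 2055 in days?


December 2055

31 days


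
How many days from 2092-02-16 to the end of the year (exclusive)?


Day of year: 47 of 366
Remaining = 366 - 47

319 days


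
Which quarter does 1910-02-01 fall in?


Month: February (month 2)
Q1: Jan-Mar, Q2: Apr-Jun, Q3: Jul-Sep, Q4: Oct-Dec

Q1


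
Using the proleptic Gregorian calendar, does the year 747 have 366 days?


Gregorian leap year rule: divisible by 4, but not by 100, unless also by 400.
747 is not divisible by 4 -> not a leap year

No


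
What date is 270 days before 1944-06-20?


Start: 1944-06-20, subtract 270 days
Back 20 days from June 20 reaches May 31, 1944 -> 250 left
May 1944 has 31 days -> back to April 30, 1944 -> 219 left
April 1944 has 30 days -> back to March 31, 1944 -> 189 left
March 1944 has 31 days -> back to February 29, 1944 -> 158 left
February 1944 has 29 days -> back to January 31, 1944 -> 129 left
January 1944 has 31 days -> back to December 31, 1943 -> 98 left
December 1943 has 31 days -> back to November 30, 1943 -> 67 left
November 1943 has 30 days -> back to October 31, 1943 -> 37 left
October 1943 has 31 days -> back to September 30, 1943 -> 6 left
September 1943: 30 - 6 = 24 -> lands on September 24

Result: 1943-09-24


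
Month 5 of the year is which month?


Month 5 of 12

May


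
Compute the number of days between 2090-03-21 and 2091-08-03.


From 2090-03-21 to 2091-08-03
2090-03-21: days before March = 31 + 28 = 59 (2090 is not a leap year); day of year = 59 + 21 = 80
2091-08-03: days before August = 31 + 28 + 31 + 30 + 31 + 30 + 31 = 212 (2091 is not a leap year); day of year = 212 + 3 = 215
Rest of 2090: 365 - 80 = 285
Total = 285 + 215 = 500

500 days


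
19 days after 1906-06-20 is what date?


Start: 1906-06-20, add 19 days
June 1906 has 30 days: 30 - 20 = 10 days to June 30 -> 9 left
July 1906: 9 <= 31 -> lands on July 9

Result: 1906-07-09


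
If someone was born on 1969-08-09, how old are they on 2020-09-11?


Birth: 1969-08-09
Reference: 2020-09-11
Year difference: 2020 - 1969 = 51

51 years old


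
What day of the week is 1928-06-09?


Date: June 9, 1928
Anchor: Jan 1, 1928. With p = 1928 - 1 = 1927: (p + p//4 - p//100 + p//400) mod 7 = (1927 + 481 - 19 + 4) mod 7 = 2393 mod 7 = 6 -> Sunday (Mon=0 ... Sun=6)
Days before June (Jan-May): 152; offset = 152 + 9 - 1 = 160
Weekday index = (6 + 160) mod 7 = 5

Day of the week: Saturday


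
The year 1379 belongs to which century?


Century = (year - 1) // 100 + 1
= (1379 - 1) // 100 + 1
= 1378 // 100 + 1
= 13 + 1

14th century


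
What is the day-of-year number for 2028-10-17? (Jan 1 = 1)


Date: October 17, 2028
Days in months 1 through 9: 274
Plus 17 days in October

Day of year: 291


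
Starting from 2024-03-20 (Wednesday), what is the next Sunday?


Current: Wednesday
Target: Sunday
Days ahead: 4

Next Sunday: 2024-03-24


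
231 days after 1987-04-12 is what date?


Start: 1987-04-12, add 231 days
April 1987 has 30 days: 30 - 12 = 18 days to April 30 -> 213 left
May 1987 has 31 days -> 182 left
June 1987 has 30 days -> 152 left
July 1987 has 31 days -> 121 left
August 1987 has 31 days -> 90 left
September 1987 has 30 days -> 60 left
October 1987 has 31 days -> 29 left
November 1987: 29 <= 30 -> lands on November 29

Result: 1987-11-29


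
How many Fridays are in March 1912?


March 1912 has 31 days
Anchor: Jan 1, 1912. With p = 1912 - 1 = 1911: (p + p//4 - p//100 + p//400) mod 7 = (1911 + 477 - 19 + 4) mod 7 = 2373 mod 7 = 0 -> Monday (Mon=0 ... Sun=6)
Days before March (Jan-Feb): 60; March 1 index = (0 + 60) mod 7 = 4 -> Friday
First Friday is March 1
Fridays: 1, 8, 15, 22, 29

5 Fridays


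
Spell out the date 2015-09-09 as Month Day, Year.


ISO 2015-09-09 parses as year=2015, month=09, day=09
Month 9 -> September

September 9, 2015


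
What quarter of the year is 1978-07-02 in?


Month: July (month 7)
Q1: Jan-Mar, Q2: Apr-Jun, Q3: Jul-Sep, Q4: Oct-Dec

Q3


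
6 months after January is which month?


January is month 1
1 + 6 = 7

July


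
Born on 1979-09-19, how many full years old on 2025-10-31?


Birth: 1979-09-19
Reference: 2025-10-31
Year difference: 2025 - 1979 = 46

46 years old


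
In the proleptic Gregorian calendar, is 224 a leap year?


Gregorian leap year rule: divisible by 4, but not by 100, unless also by 400.
224 is divisible by 4 but not 100 -> leap year

Yes


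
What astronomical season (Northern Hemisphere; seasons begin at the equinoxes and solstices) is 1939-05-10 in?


Date: May 10
Astronomical Spring (approx.; exact equinox/solstice day varies by year): March 20 to June 20
May 10 falls within the Spring window

Spring


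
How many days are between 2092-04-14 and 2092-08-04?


From 2092-04-14 to 2092-08-04
2092-04-14: days before April = 31 + 29 + 31 = 91 (2092 is a leap year); day of year = 91 + 14 = 105
2092-08-04: days before August = 31 + 29 + 31 + 30 + 31 + 30 + 31 = 213 (2092 is a leap year); day of year = 213 + 4 = 217
Same year: 217 - 105 = 112

112 days


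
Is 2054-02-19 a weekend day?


Anchor: Jan 1, 2054. With p = 2054 - 1 = 2053: (p + p//4 - p//100 + p//400) mod 7 = (2053 + 513 - 20 + 5) mod 7 = 2551 mod 7 = 3 -> Thursday (Mon=0 ... Sun=6)
Day of year: 50; offset = 49
Weekday index = (3 + 49) mod 7 = 3 -> Thursday
Weekend days: Saturday, Sunday

No


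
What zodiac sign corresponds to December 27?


Date: December 27
Conventional tropical zodiac dates: Capricorn from December 22 onward; Aquarius starts January 20
December 27 falls within the Capricorn range

Capricorn


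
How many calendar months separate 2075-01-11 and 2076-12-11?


From January 2075 to December 2076
1 year * 12 = 12 months, plus 11 months = 23

23 months


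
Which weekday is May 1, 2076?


Target: May 1, 2076
Anchor: Jan 1, 2076. With p = 2076 - 1 = 2075: (p + p//4 - p//100 + p//400) mod 7 = (2075 + 518 - 20 + 5) mod 7 = 2578 mod 7 = 2 -> Wednesday (Mon=0 ... Sun=6)
Days before May (Jan-Apr): 121 days
Weekday index = (2 + 121) mod 7 = 4

Friday


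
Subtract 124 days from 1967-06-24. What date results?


Start: 1967-06-24, subtract 124 days
Back 24 days from June 24 reaches May 31, 1967 -> 100 left
May 1967 has 31 days -> back to April 30, 1967 -> 69 left
April 1967 has 30 days -> back to March 31, 1967 -> 39 left
March 1967 has 31 days -> back to February 28, 1967 -> 8 left
February 1967: 28 - 8 = 20 -> lands on February 20

Result: 1967-02-20


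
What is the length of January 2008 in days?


January 2008

31 days


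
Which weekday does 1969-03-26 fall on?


Date: March 26, 1969
Anchor: Jan 1, 1969. With p = 1969 - 1 = 1968: (p + p//4 - p//100 + p//400) mod 7 = (1968 + 492 - 19 + 4) mod 7 = 2445 mod 7 = 2 -> Wednesday (Mon=0 ... Sun=6)
Days before March (Jan-Feb): 59; offset = 59 + 26 - 1 = 84
Weekday index = (2 + 84) mod 7 = 2

Day of the week: Wednesday


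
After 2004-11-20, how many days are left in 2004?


Day of year: 325 of 366
Remaining = 366 - 325

41 days


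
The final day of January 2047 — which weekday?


January 2047 has 31 days
Anchor: Jan 1, 2047. With p = 2047 - 1 = 2046: (p + p//4 - p//100 + p//400) mod 7 = (2046 + 511 - 20 + 5) mod 7 = 2542 mod 7 = 1 -> Tuesday (Mon=0 ... Sun=6)
January 1 is the anchor itself -> Tuesday
Last day offset: 31 - 1 = 30 days
Weekday index = (1 + 30) mod 7 = 3

Thursday, January 31


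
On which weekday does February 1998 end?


February 1998 has 28 days
Anchor: Jan 1, 1998. With p = 1998 - 1 = 1997: (p + p//4 - p//100 + p//400) mod 7 = (1997 + 499 - 19 + 4) mod 7 = 2481 mod 7 = 3 -> Thursday (Mon=0 ... Sun=6)
Days before February (Jan): 31; February 1 index = (3 + 31) mod 7 = 6 -> Sunday
Last day offset: 28 - 1 = 27 days
Weekday index = (6 + 27) mod 7 = 5

Saturday, February 28


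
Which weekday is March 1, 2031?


Target: March 1, 2031
Anchor: Jan 1, 2031. With p = 2031 - 1 = 2030: (p + p//4 - p//100 + p//400) mod 7 = (2030 + 507 - 20 + 5) mod 7 = 2522 mod 7 = 2 -> Wednesday (Mon=0 ... Sun=6)
Days before March (Jan-Feb): 59 days
Weekday index = (2 + 59) mod 7 = 5

Saturday


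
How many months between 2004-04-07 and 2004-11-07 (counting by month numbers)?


From April 2004 to November 2004
0 years * 12 = 0 months, plus 7 months = 7

7 months


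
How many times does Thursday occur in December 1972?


December 1972 has 31 days
Anchor: Jan 1, 1972. With p = 1972 - 1 = 1971: (p + p//4 - p//100 + p//400) mod 7 = (1971 + 492 - 19 + 4) mod 7 = 2448 mod 7 = 5 -> Saturday (Mon=0 ... Sun=6)
Days before December (Jan-Nov): 335; December 1 index = (5 + 335) mod 7 = 4 -> Friday
First Thursday is December 7
Thursdays: 7, 14, 21, 28

4 Thursdays


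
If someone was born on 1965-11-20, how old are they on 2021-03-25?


Birth: 1965-11-20
Reference: 2021-03-25
Year difference: 2021 - 1965 = 56
Birthday not yet reached in 2021, subtract 1

55 years old


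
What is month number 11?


Month 11 of 12

November


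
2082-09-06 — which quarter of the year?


Month: September (month 9)
Q1: Jan-Mar, Q2: Apr-Jun, Q3: Jul-Sep, Q4: Oct-Dec

Q3


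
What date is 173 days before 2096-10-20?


Start: 2096-10-20, subtract 173 days
Back 20 days from October 20 reaches September 30, 2096 -> 153 left
September 2096 has 30 days -> back to August 31, 2096 -> 123 left
August 2096 has 31 days -> back to July 31, 2096 -> 92 left
July 2096 has 31 days -> back to June 30, 2096 -> 61 left
June 2096 has 30 days -> back to May 31, 2096 -> 31 left
May 2096 has 31 days -> back to April 30, 2096 -> 0 left
April 2096: 30 - 0 = 30 -> lands on April 30

Result: 2096-04-30


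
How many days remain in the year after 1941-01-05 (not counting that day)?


Day of year: 5 of 365
Remaining = 365 - 5

360 days


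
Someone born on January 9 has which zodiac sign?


Date: January 9
Conventional tropical zodiac dates: Capricorn from December 22 onward; Aquarius starts January 20
January 9 falls within the Capricorn range

Capricorn


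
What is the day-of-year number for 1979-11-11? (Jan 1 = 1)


Date: November 11, 1979
Days in months 1 through 10: 304
Plus 11 days in November

Day of year: 315


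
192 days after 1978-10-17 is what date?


Start: 1978-10-17, add 192 days
October 1978 has 31 days: 31 - 17 = 14 days to October 31 -> 178 left
November 1978 has 30 days -> 148 left
December 1978 has 31 days -> 117 left
January 1979 has 31 days -> 86 left
February 1979 has 28 days -> 58 left
March 1979 has 31 days -> 27 left
April 1979: 27 <= 30 -> lands on April 27

Result: 1979-04-27


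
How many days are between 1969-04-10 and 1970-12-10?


From 1969-04-10 to 1970-12-10
1969-04-10: days before April = 31 + 28 + 31 = 90 (1969 is not a leap year); day of year = 90 + 10 = 100
1970-12-10: days before December = 31 + 28 + 31 + 30 + 31 + 30 + 31 + 31 + 30 + 31 + 30 = 334 (1970 is not a leap year); day of year = 334 + 10 = 344
Rest of 1969: 365 - 100 = 265
Total = 265 + 344 = 609

609 days


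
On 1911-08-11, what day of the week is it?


Date: August 11, 1911
Anchor: Jan 1, 1911. With p = 1911 - 1 = 1910: (p + p//4 - p//100 + p//400) mod 7 = (1910 + 477 - 19 + 4) mod 7 = 2372 mod 7 = 6 -> Sunday (Mon=0 ... Sun=6)
Days before August (Jan-Jul): 212; offset = 212 + 11 - 1 = 222
Weekday index = (6 + 222) mod 7 = 4

Day of the week: Friday


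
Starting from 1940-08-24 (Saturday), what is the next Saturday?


Current: Saturday
Target: Saturday
Days ahead: 7

Next Saturday: 1940-08-31


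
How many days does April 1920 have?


April 1920

30 days


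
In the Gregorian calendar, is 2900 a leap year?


Gregorian leap year rule: divisible by 4, but not by 100, unless also by 400.
2900 is divisible by 100 but not 400 -> not a leap year

No


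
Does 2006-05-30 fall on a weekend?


Anchor: Jan 1, 2006. With p = 2006 - 1 = 2005: (p + p//4 - p//100 + p//400) mod 7 = (2005 + 501 - 20 + 5) mod 7 = 2491 mod 7 = 6 -> Sunday (Mon=0 ... Sun=6)
Day of year: 150; offset = 149
Weekday index = (6 + 149) mod 7 = 1 -> Tuesday
Weekend days: Saturday, Sunday

No


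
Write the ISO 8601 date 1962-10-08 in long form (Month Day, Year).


ISO 1962-10-08 parses as year=1962, month=10, day=08
Month 10 -> October

October 8, 1962


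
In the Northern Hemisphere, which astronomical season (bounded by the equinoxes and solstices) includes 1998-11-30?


Date: November 30
Astronomical Autumn (approx.; exact equinox/solstice day varies by year): September 22 to December 20
November 30 falls within the Autumn window

Autumn


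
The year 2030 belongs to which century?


Century = (year - 1) // 100 + 1
= (2030 - 1) // 100 + 1
= 2029 // 100 + 1
= 20 + 1

21st century


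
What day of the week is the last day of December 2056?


December 2056 has 31 days
Anchor: Jan 1, 2056. With p = 2056 - 1 = 2055: (p + p//4 - p//100 + p//400) mod 7 = (2055 + 513 - 20 + 5) mod 7 = 2553 mod 7 = 5 -> Saturday (Mon=0 ... Sun=6)
Days before December (Jan-Nov): 335; December 1 index = (5 + 335) mod 7 = 4 -> Friday
Last day offset: 31 - 1 = 30 days
Weekday index = (4 + 30) mod 7 = 6

Sunday, December 31


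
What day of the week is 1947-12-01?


Date: December 1, 1947
Anchor: Jan 1, 1947. With p = 1947 - 1 = 1946: (p + p//4 - p//100 + p//400) mod 7 = (1946 + 486 - 19 + 4) mod 7 = 2417 mod 7 = 2 -> Wednesday (Mon=0 ... Sun=6)
Days before December (Jan-Nov): 334; offset = 334 + 1 - 1 = 334
Weekday index = (2 + 334) mod 7 = 0

Day of the week: Monday


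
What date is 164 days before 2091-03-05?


Start: 2091-03-05, subtract 164 days
Back 5 days from March 5 reaches February 28, 2091 -> 159 left
February 2091 has 28 days -> back to January 31, 2091 -> 131 left
January 2091 has 31 days -> back to December 31, 2090 -> 100 left
December 2090 has 31 days -> back to November 30, 2090 -> 69 left
November 2090 has 30 days -> back to October 31, 2090 -> 39 left
October 2090 has 31 days -> back to September 30, 2090 -> 8 left
September 2090: 30 - 8 = 22 -> lands on September 22

Result: 2090-09-22


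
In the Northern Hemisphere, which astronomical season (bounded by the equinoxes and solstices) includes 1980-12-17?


Date: December 17
Astronomical Autumn (approx.; exact equinox/solstice day varies by year): September 22 to December 20
December 17 falls within the Autumn window

Autumn


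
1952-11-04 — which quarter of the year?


Month: November (month 11)
Q1: Jan-Mar, Q2: Apr-Jun, Q3: Jul-Sep, Q4: Oct-Dec

Q4


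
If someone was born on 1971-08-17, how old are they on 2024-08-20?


Birth: 1971-08-17
Reference: 2024-08-20
Year difference: 2024 - 1971 = 53

53 years old


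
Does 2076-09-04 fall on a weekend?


Anchor: Jan 1, 2076. With p = 2076 - 1 = 2075: (p + p//4 - p//100 + p//400) mod 7 = (2075 + 518 - 20 + 5) mod 7 = 2578 mod 7 = 2 -> Wednesday (Mon=0 ... Sun=6)
Day of year: 248; offset = 247
Weekday index = (2 + 247) mod 7 = 4 -> Friday
Weekend days: Saturday, Sunday

No


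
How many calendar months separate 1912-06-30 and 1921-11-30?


From June 1912 to November 1921
9 years * 12 = 108 months, plus 5 months = 113

113 months


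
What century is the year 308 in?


Century = (year - 1) // 100 + 1
= (308 - 1) // 100 + 1
= 307 // 100 + 1
= 3 + 1

4th century


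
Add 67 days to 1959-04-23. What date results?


Start: 1959-04-23, add 67 days
April 1959 has 30 days: 30 - 23 = 7 days to April 30 -> 60 left
May 1959 has 31 days -> 29 left
June 1959: 29 <= 30 -> lands on June 29

Result: 1959-06-29


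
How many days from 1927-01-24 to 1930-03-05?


From 1927-01-24 to 1930-03-05
1927-01-24: day of year = 24
1930-03-05: days before March = 31 + 28 = 59 (1930 is not a leap year); day of year = 59 + 5 = 64
Rest of 1927: 365 - 24 = 341
Full years 1928 (366), 1929 (365): 731
Total = 341 + 731 + 64 = 1136

1136 days


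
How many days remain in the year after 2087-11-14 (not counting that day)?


Day of year: 318 of 365
Remaining = 365 - 318

47 days


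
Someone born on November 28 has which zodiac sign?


Date: November 28
Conventional tropical zodiac dates: Sagittarius from November 22 onward; Capricorn starts December 22
November 28 falls within the Sagittarius range

Sagittarius


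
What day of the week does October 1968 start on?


Target: October 1, 1968
Anchor: Jan 1, 1968. With p = 1968 - 1 = 1967: (p + p//4 - p//100 + p//400) mod 7 = (1967 + 491 - 19 + 4) mod 7 = 2443 mod 7 = 0 -> Monday (Mon=0 ... Sun=6)
Days before October (Jan-Sep): 274 days
Weekday index = (0 + 274) mod 7 = 1

Tuesday


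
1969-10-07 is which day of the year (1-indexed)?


Date: October 7, 1969
Days in months 1 through 9: 273
Plus 7 days in October

Day of year: 280


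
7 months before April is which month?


April is month 4
4 - 7 = -3; wrap: -3 + 12 = 9

September


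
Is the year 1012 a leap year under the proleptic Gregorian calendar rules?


Gregorian leap year rule: divisible by 4, but not by 100, unless also by 400.
1012 is divisible by 4 but not 100 -> leap year

Yes


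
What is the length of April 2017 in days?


April 2017

30 days


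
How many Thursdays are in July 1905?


July 1905 has 31 days
Anchor: Jan 1, 1905. With p = 1905 - 1 = 1904: (p + p//4 - p//100 + p//400) mod 7 = (1904 + 476 - 19 + 4) mod 7 = 2365 mod 7 = 6 -> Sunday (Mon=0 ... Sun=6)
Days before July (Jan-Jun): 181; July 1 index = (6 + 181) mod 7 = 5 -> Saturday
First Thursday is July 6
Thursdays: 6, 13, 20, 27

4 Thursdays


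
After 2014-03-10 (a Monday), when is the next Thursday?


Current: Monday
Target: Thursday
Days ahead: 3

Next Thursday: 2014-03-13


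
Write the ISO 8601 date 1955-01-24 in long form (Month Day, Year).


ISO 1955-01-24 parses as year=1955, month=01, day=24
Month 1 -> January

January 24, 1955


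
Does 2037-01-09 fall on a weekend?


Anchor: Jan 1, 2037. With p = 2037 - 1 = 2036: (p + p//4 - p//100 + p//400) mod 7 = (2036 + 509 - 20 + 5) mod 7 = 2530 mod 7 = 3 -> Thursday (Mon=0 ... Sun=6)
Day of year: 9; offset = 8
Weekday index = (3 + 8) mod 7 = 4 -> Friday
Weekend days: Saturday, Sunday

No


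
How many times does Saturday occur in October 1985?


October 1985 has 31 days
Anchor: Jan 1, 1985. With p = 1985 - 1 = 1984: (p + p//4 - p//100 + p//400) mod 7 = (1984 + 496 - 19 + 4) mod 7 = 2465 mod 7 = 1 -> Tuesday (Mon=0 ... Sun=6)
Days before October (Jan-Sep): 273; October 1 index = (1 + 273) mod 7 = 1 -> Tuesday
First Saturday is October 5
Saturdays: 5, 12, 19, 26

4 Saturdays


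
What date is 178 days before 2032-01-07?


Start: 2032-01-07, subtract 178 days
Back 7 days from January 7 reaches December 31, 2031 -> 171 left
December 2031 has 31 days -> back to November 30, 2031 -> 140 left
November 2031 has 30 days -> back to October 31, 2031 -> 110 left
October 2031 has 31 days -> back to September 30, 2031 -> 79 left
September 2031 has 30 days -> back to August 31, 2031 -> 49 left
August 2031 has 31 days -> back to July 31, 2031 -> 18 left
July 2031: 31 - 18 = 13 -> lands on July 13

Result: 2031-07-13


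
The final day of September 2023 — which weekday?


September 2023 has 30 days
Anchor: Jan 1, 2023. With p = 2023 - 1 = 2022: (p + p//4 - p//100 + p//400) mod 7 = (2022 + 505 - 20 + 5) mod 7 = 2512 mod 7 = 6 -> Sunday (Mon=0 ... Sun=6)
Days before September (Jan-Aug): 243; September 1 index = (6 + 243) mod 7 = 4 -> Friday
Last day offset: 30 - 1 = 29 days
Weekday index = (4 + 29) mod 7 = 5

Saturday, September 30


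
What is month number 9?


Month 9 of 12

September


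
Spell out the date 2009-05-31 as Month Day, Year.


ISO 2009-05-31 parses as year=2009, month=05, day=31
Month 5 -> May

May 31, 2009
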